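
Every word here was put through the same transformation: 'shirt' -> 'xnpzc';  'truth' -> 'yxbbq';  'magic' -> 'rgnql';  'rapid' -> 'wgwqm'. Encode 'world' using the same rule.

In shirt: s→x is +5, h→n is +6, i→p is +7, r→z is +8 — the shift increases by 1 each position. The shift increases by 1 at each position, starting from +5: 5, 6, 7, ….
Applying it to world: w+5=b, o+6=u, r+7=y, l+8=t, d+9=m.

buytm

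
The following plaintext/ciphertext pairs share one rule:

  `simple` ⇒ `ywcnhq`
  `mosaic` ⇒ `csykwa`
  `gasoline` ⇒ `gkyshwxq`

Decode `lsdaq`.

s(18)→y(24) and i(8)→w(22) fit y≡21x+10 (mod 26); the inverse of 21 mod 26 is 5. This is an affine cipher: with a=0,…,z=25, each position x becomes (21x+10) mod 26.
Reversing it on lsdaq: l(11)→5·(11−10)≡5=f; s(18)→5·(18−10)≡14=o; d(3)→5·(3−10)≡17=r; a(0)→5·(0−10)≡2=c; q(16)→5·(16−10)≡4=e (all mod 26).

force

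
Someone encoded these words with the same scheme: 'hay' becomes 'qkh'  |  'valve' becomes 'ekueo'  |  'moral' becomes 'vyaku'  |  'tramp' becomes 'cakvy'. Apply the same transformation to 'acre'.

The shift depends on letter class: consonant h→q is +9, but vowel a→k is +10. Vowels shift forward by 10 and consonants shift forward by 9.
For acre: a(vowel)+10=k, c(cons)+9=l, r(cons)+9=a, e(vowel)+10=o.

klao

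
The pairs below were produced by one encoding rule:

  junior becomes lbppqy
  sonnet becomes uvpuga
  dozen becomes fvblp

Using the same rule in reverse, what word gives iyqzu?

It's a Vigenère-style cipher with numeric key [2,7]: position i shifts by key[i mod 2].
Reversing it on iyqzu: i−2=g, y−7=r, q−2=o, z−7=s, u−2=s.

gross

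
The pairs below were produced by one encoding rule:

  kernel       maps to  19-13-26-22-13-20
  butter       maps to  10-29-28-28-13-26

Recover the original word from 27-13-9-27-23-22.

Letters become their 1-based position plus 8 (so a→9, b→10, …).
Undoing it on 27-13-9-27-23-22: 27→(27−8)÷1=19=s, 13→(13−8)÷1=5=e, 9→(9−8)÷1=1=a, 27→(27−8)÷1=19=s, 23→(23−8)÷1=15=o, 22→(22−8)÷1=14=n.

season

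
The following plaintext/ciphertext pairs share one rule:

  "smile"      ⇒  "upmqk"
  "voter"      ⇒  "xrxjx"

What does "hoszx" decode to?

flour

In smile: s→u is +2, m→p is +3, i→m is +4, l→q is +5 — the shift increases by 1 each position. The shift increases by 1 at each position, starting from +2: 2, 3, 4, ….
Undoing it on hoszx: h−2=f, o−3=l, s−4=o, z−5=u, x−6=r.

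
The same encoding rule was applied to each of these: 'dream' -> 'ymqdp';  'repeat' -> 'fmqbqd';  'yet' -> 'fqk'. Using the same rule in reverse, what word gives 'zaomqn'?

The word is reversed, then every letter is shifted forward by 12.
Decoding zaomqn: shift back: z−12=n, a−12=o, o−12=c, m−12=a, q−12=e, n−12=b → nocaeb; then reverse → beacon.

beacon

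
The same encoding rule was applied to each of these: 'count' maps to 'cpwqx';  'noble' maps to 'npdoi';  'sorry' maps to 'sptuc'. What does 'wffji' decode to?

wedge

The shift increases by 1 at each position, starting from +0: 0, 1, 2, ….
Reversing it on wffji: w−0=w, f−1=e, f−2=d, j−3=g, i−4=e.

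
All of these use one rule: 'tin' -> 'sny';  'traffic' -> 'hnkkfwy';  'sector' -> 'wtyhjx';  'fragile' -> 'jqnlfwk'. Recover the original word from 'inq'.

The output letters match the input read backwards, each shifted +5: tin reversed is nit. Read the word backwards and shift each letter +5.
Undoing it on inq: shift back: i−5=d, n−5=i, q−5=l → dil; then reverse → lid.

lid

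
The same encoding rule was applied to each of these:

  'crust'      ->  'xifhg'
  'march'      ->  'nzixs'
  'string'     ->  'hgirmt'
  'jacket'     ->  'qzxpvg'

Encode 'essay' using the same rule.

vhhzb

c(2)→x(23) and r(17)→i(8) fit y≡25x+25 (mod 26); the inverse of 25 mod 26 is 25. Each letter's alphabet position (a=0..z=25) is mapped through 25·x+25 mod 26 — an affine cipher.
For essay: e(4)→25·4+25≡21=v; s(18)→25·18+25≡7=h; s(18)→25·18+25≡7=h; a(0)→25·0+25≡25=z; y(24)→25·24+25≡1=b (all mod 26).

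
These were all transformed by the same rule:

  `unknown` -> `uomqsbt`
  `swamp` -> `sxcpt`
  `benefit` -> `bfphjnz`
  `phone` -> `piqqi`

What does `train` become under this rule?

tsclr

The shift increases by 1 at each position, starting from +0: 0, 1, 2, ….
On train: t+0=t, r+1=s, a+2=c, i+3=l, n+4=r.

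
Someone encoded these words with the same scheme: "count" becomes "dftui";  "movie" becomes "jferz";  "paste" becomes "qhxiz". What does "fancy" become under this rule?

khudl

c(2)→d(3) and o(14)→f(5) fit y≡11x+7 (mod 26); the inverse of 11 mod 26 is 19. This is an affine cipher: with a=0,…,z=25, each position x becomes (11x+7) mod 26.
On fancy: f(5)→11·5+7≡10=k; a(0)→11·0+7≡7=h; n(13)→11·13+7≡20=u; c(2)→11·2+7≡3=d; y(24)→11·24+7≡11=l (all mod 26).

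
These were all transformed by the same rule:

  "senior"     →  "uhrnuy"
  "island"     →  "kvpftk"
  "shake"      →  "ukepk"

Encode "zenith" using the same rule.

bhrnzo

In senior: s→u is +2, e→h is +3, n→r is +4, i→n is +5 — the shift increases by 1 each position. Letter i (0-indexed) is shifted by i+2, so successive shifts are 2, 3, 4, ….
On zenith: z+2=b, e+3=h, n+4=r, i+5=n, t+6=z, h+7=o.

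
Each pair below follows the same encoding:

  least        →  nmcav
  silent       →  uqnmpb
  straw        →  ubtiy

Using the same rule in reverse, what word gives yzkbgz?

writer

Shifts by position in least: pos 0: l→n (+2), pos 1: e→m (+8), pos 2: a→c (+2), pos 3: s→a (+8) — repeating every 2. It's a Vigenère-style cipher with numeric key [2,8]: position i shifts by key[i mod 2].
Decoding yzkbgz: y−2=w, z−8=r, k−2=i, b−8=t, g−2=e, z−8=r.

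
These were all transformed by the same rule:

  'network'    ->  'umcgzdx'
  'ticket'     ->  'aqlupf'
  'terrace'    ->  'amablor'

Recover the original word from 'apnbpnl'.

In network: n→u is +7, e→m is +8, t→c is +9, w→g is +10 — the shift increases by 1 each position. Letter i (0-indexed) is shifted by i+7, so successive shifts are 7, 8, 9, ….
Reversing it on apnbpnl: a−7=t, p−8=h, n−9=e, b−10=r, p−11=e, n−12=b, l−13=y.

thereby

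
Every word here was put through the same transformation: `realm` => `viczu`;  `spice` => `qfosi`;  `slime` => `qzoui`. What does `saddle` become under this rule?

qcnnzi

r(17)→v(21) and e(4)→i(8) fit y≡21x+2 (mod 26); the inverse of 21 mod 26 is 5. Each letter's alphabet position (a=0..z=25) is mapped through 21·x+2 mod 26 — an affine cipher.
For saddle: s(18)→21·18+2≡16=q; a(0)→21·0+2≡2=c; d(3)→21·3+2≡13=n; d(3)→21·3+2≡13=n; l(11)→21·11+2≡25=z; e(4)→21·4+2≡8=i (all mod 26).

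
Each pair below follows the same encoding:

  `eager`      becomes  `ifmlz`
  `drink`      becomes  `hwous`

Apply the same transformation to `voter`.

ztzlz

The shift increases by 1 at each position, starting from +4: 4, 5, 6, ….
For voter: v+4=z, o+5=t, t+6=z, e+7=l, r+8=z.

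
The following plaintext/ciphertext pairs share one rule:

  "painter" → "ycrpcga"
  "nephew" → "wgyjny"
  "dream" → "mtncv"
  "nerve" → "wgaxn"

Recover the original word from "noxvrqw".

emotion

Shifts by position in painter: pos 0: p→y (+9), pos 1: a→c (+2), pos 2: i→r (+9), pos 3: n→p (+2) — repeating every 2. A repeating key of period 2 is used — shifts +9, +2 over and over.
Reversing it on noxvrqw: n−9=e, o−2=m, x−9=o, v−2=t, r−9=i, q−2=o, w−9=n.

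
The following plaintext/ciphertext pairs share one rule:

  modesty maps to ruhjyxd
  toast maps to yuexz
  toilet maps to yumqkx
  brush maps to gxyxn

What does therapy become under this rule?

yniwgtd

Shifts by position in modesty: pos 0: m→r (+5), pos 1: o→u (+6), pos 2: d→h (+4), pos 3: e→j (+5), pos 4: s→y (+6), pos 5: t→x (+4) — repeating every 3. The shifts repeat in a cycle of length 3: positions 0,1,… shift by +5, +6, +4, then the pattern repeats.
For therapy: t+5=y, h+6=n, e+4=i, r+5=w, a+6=g, p+4=t, y+5=d.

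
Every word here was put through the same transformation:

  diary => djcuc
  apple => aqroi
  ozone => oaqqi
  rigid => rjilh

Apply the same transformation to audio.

In diary: d→d is +0, i→j is +1, a→c is +2, r→u is +3 — the shift increases by 1 each position. Letter i (0-indexed) is shifted by i+0, so successive shifts are 0, 1, 2, ….
For audio: a+0=a, u+1=v, d+2=f, i+3=l, o+4=s.

avfls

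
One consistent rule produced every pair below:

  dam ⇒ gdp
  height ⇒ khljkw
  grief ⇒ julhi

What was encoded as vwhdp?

It's a constant shift of +3 (ROT3).
Undoing it on vwhdp: v−3=s, w−3=t, h−3=e, d−3=a, p−3=m.

steam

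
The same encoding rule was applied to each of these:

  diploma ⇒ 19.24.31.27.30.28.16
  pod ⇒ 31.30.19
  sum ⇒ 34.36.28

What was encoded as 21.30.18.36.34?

focus

d is letter #4 and maps to 19: an offset of 15. Each letter is replaced by its alphabet position (a=1..z=26) + 15.
Decoding 21.30.18.36.34: 21→(21−15)÷1=6=f, 30→(30−15)÷1=15=o, 18→(18−15)÷1=3=c, 36→(36−15)÷1=21=u, 34→(34−15)÷1=19=s.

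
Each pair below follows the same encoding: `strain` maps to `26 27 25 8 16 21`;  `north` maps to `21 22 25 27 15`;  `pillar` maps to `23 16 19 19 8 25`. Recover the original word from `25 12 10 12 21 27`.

s is letter #19 and maps to 26: an offset of 7. Letters become their 1-based position plus 7 (so a→8, b→9, …).
Decoding 25 12 10 12 21 27: 25→(25−7)÷1=18=r, 12→(12−7)÷1=5=e, 10→(10−7)÷1=3=c, 12→(12−7)÷1=5=e, 21→(21−7)÷1=14=n, 27→(27−7)÷1=20=t.

recent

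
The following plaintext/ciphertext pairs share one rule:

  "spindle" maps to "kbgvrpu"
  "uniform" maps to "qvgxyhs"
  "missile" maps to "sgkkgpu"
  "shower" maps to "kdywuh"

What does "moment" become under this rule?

s(18)→k(10) and p(15)→b(1) fit y≡3x+8 (mod 26); the inverse of 3 mod 26 is 9. Treating letters as 0–25, the rule is x ↦ 3x + 8 (mod 26).
On moment: m(12)→3·12+8≡18=s; o(14)→3·14+8≡24=y; m(12)→3·12+8≡18=s; e(4)→3·4+8≡20=u; n(13)→3·13+8≡21=v; t(19)→3·19+8≡13=n (all mod 26).

sysuvn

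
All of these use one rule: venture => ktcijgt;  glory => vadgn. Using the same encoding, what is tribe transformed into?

Compare letters: v→k is +15, e→t is +15, n→c is +15 — a constant shift. Every letter moves 15 places later in the alphabet, wrapping around z→a.
On tribe: t+15=i, r+15=g, i+15=x, b+15=q, e+15=t.

igxqt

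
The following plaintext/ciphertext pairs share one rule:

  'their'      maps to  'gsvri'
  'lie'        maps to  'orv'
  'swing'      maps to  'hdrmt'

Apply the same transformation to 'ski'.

Each pair mirrors across the alphabet (t↔g, h↔s, e↔v): positions sum to 25. Each letter is replaced by its mirror in the alphabet: a↔z, b↔y, c↔x, and so on (the Atbash cipher).
Applying it to ski: s↔h, k↔p, i↔r.

hpr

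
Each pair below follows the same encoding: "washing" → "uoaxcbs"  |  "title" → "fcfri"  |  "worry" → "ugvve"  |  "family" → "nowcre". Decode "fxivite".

thereby

This is an affine cipher: with a=0,…,z=25, each position x becomes (5x+14) mod 26.
Undoing it on fxivite: f(5)→21·(5−14)≡19=t; x(23)→21·(23−14)≡7=h; i(8)→21·(8−14)≡4=e; v(21)→21·(21−14)≡17=r; i(8)→21·(8−14)≡4=e; t(19)→21·(19−14)≡1=b; e(4)→21·(4−14)≡24=y (all mod 26).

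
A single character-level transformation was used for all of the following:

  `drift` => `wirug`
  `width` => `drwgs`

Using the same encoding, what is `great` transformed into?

tivzg

Letters are reflected about the middle of the alphabet (position → 25−position): Atbash.
On great: g↔t, r↔i, e↔v, a↔z, t↔g.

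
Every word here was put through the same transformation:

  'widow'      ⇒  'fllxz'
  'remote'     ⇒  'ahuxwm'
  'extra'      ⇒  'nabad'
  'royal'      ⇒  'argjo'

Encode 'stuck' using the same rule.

bwcln

Shifts by position in widow: pos 0: w→f (+9), pos 1: i→l (+3), pos 2: d→l (+8), pos 3: o→x (+9), pos 4: w→z (+3) — repeating every 3. A repeating key of period 3 is used — shifts +9, +3, +8 over and over.
For stuck: s+9=b, t+3=w, u+8=c, c+9=l, k+3=n.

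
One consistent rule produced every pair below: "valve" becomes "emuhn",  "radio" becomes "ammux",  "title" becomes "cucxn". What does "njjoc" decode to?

Shifts by position in valve: pos 0: v→e (+9), pos 1: a→m (+12), pos 2: l→u (+9), pos 3: v→h (+12) — repeating every 2. A repeating key of period 2 is used — shifts +9, +12 over and over.
Reversing it on njjoc: n−9=e, j−12=x, j−9=a, o−12=c, c−9=t.

exact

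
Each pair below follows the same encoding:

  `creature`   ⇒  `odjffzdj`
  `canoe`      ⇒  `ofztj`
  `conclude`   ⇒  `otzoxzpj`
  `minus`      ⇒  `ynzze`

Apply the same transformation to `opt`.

tbf

The rule splits by letter class: vowels +5, consonants +12.
Applying it to opt: o(vowel)+5=t, p(cons)+12=b, t(cons)+12=f.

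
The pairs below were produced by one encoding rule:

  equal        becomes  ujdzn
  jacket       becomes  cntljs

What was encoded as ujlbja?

The output letters match the input read backwards, each shifted +9: equal reversed is lauqe. Read the word backwards and shift each letter +9.
Undoing it on ujlbja: shift back: u−9=l, j−9=a, l−9=c, b−9=s, j−9=a, a−9=r → lacsar; then reverse → rascal.

rascal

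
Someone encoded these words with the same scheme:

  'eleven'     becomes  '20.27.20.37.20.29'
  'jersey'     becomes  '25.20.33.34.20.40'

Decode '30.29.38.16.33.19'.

onward

The number is (letter's place in the alphabet, a=1) + 15.
Decoding 30.29.38.16.33.19: 30→(30−15)÷1=15=o, 29→(29−15)÷1=14=n, 38→(38−15)÷1=23=w, 16→(16−15)÷1=1=a, 33→(33−15)÷1=18=r, 19→(19−15)÷1=4=d.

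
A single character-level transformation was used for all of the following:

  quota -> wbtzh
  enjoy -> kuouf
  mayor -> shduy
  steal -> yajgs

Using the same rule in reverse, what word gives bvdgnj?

Shifts by position in quota: pos 0: q→w (+6), pos 1: u→b (+7), pos 2: o→t (+5), pos 3: t→z (+6), pos 4: a→h (+7) — repeating every 3. A repeating key of period 3 is used — shifts +6, +7, +5 over and over.
Reversing it on bvdgnj: b−6=v, v−7=o, d−5=y, g−6=a, n−7=g, j−5=e.

voyage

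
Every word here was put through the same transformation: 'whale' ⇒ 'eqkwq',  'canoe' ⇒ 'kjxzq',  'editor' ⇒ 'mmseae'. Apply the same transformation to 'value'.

djvfq

In whale: w→e is +8, h→q is +9, a→k is +10, l→w is +11 — the shift increases by 1 each position. Each letter shifts forward by (position + 8), i.e. 8, 9, 10, … — the shift grows by one for each successive letter.
Applying it to value: v+8=d, a+9=j, l+10=v, u+11=f, e+12=q.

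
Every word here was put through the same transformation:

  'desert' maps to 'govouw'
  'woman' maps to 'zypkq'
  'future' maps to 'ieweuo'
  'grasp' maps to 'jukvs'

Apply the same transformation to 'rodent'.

The shift depends on letter class: consonant d→g is +3, but vowel e→o is +10. The rule splits by letter class: vowels +10, consonants +3.
On rodent: r(cons)+3=u, o(vowel)+10=y, d(cons)+3=g, e(vowel)+10=o, n(cons)+3=q, t(cons)+3=w.

uygoqw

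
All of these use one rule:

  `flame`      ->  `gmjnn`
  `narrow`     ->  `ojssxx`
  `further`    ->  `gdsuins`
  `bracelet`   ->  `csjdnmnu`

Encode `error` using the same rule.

nssxs

The rule splits by letter class: vowels +9, consonants +1.
On error: e(vowel)+9=n, r(cons)+1=s, r(cons)+1=s, o(vowel)+9=x, r(cons)+1=s.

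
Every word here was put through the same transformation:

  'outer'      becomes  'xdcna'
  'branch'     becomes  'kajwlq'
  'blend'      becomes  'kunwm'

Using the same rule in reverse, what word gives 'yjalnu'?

parcel

It's a constant shift of +9 (ROT9).
Reversing it on yjalnu: y−9=p, j−9=a, a−9=r, l−9=c, n−9=e, u−9=l.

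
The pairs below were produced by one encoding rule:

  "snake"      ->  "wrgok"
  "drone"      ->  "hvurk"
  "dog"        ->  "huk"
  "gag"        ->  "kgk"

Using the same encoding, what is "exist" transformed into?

The shift depends on letter class: consonant s→w is +4, but vowel a→g is +6. Vowels shift forward by 6 and consonants shift forward by 4.
Applying it to exist: e(vowel)+6=k, x(cons)+4=b, i(vowel)+6=o, s(cons)+4=w, t(cons)+4=x.

kbowx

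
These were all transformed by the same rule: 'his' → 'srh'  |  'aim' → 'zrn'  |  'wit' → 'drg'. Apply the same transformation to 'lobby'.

olyyb

Each pair mirrors across the alphabet (h↔s, i↔r, s↔h): positions sum to 25. Letters are reflected about the middle of the alphabet (position → 25−position): Atbash.
For lobby: l↔o, o↔l, b↔y, b↔y, y↔b.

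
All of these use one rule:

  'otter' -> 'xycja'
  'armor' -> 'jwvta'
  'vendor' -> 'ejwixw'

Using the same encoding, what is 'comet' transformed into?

ltvjc

Shifts by position in otter: pos 0: o→x (+9), pos 1: t→y (+5), pos 2: t→c (+9), pos 3: e→j (+5) — repeating every 2. A repeating key of period 2 is used — shifts +9, +5 over and over.
Applying it to comet: c+9=l, o+5=t, m+9=v, e+5=j, t+9=c.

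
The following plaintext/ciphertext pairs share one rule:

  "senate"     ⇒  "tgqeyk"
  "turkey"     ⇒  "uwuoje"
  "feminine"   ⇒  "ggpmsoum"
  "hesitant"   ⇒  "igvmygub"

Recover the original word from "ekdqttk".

The shift increases by 1 at each position, starting from +1: 1, 2, 3, ….
Decoding ekdqttk: e−1=d, k−2=i, d−3=a, q−4=m, t−5=o, t−6=n, k−7=d.

diamond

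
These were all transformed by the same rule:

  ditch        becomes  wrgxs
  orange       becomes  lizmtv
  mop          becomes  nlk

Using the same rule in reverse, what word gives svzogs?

Each letter is replaced by its mirror in the alphabet: a↔z, b↔y, c↔x, and so on (the Atbash cipher).
Reversing it on svzogs: s↔h, v↔e, z↔a, o↔l, g↔t, s↔h.

health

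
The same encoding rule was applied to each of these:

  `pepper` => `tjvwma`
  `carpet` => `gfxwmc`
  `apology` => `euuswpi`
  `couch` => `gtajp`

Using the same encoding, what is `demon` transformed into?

hjsvv

The shift increases by 1 at each position, starting from +4: 4, 5, 6, ….
For demon: d+4=h, e+5=j, m+6=s, o+7=v, n+8=v.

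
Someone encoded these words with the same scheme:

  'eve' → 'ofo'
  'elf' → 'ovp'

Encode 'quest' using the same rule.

Compare letters: e→o is +10, v→f is +10, e→o is +10 — a constant shift. This is a Caesar cipher with shift 10.
For quest: q+10=a, u+10=e, e+10=o, s+10=c, t+10=d.

aeocd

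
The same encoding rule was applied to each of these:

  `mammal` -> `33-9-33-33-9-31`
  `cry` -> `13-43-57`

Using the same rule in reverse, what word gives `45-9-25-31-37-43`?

sailor

m(#13)→33 and a(#1)→9: differences scale by 2, so n = 2·pos + 7. With a=1..z=26, the number is 2·pos + 7.
Reversing it on 45-9-25-31-37-43: 45→(45−7)÷2=19=s, 9→(9−7)÷2=1=a, 25→(25−7)÷2=9=i, 31→(31−7)÷2=12=l, 37→(37−7)÷2=15=o, 43→(43−7)÷2=18=r.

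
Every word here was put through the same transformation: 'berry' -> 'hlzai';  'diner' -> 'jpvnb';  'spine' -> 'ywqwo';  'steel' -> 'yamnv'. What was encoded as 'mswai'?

glory

Letter i (0-indexed) is shifted by i+6, so successive shifts are 6, 7, 8, ….
Decoding mswai: m−6=g, s−7=l, w−8=o, a−9=r, i−10=y.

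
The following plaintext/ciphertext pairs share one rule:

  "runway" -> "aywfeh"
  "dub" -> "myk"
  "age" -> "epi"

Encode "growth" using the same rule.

pasfcq

The shift depends on letter class: consonant r→a is +9, but vowel u→y is +4. Vowels shift forward by 4 and consonants shift forward by 9.
On growth: g(cons)+9=p, r(cons)+9=a, o(vowel)+4=s, w(cons)+9=f, t(cons)+9=c, h(cons)+9=q.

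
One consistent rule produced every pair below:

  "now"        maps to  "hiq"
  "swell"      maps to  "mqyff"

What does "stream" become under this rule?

Compare letters: n→h is +20, o→i is +20, w→q is +20 — a constant shift. This is a Caesar cipher with shift 20.
On stream: s+20=m, t+20=n, r+20=l, e+20=y, a+20=u, m+20=g.

mnlyug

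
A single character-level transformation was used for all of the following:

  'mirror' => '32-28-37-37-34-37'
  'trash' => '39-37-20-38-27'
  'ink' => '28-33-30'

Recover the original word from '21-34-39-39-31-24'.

m is letter #13 and maps to 32: an offset of 19. Each letter is replaced by its alphabet position (a=1..z=26) + 19.
Undoing it on 21-34-39-39-31-24: 21→(21−19)÷1=2=b, 34→(34−19)÷1=15=o, 39→(39−19)÷1=20=t, 39→(39−19)÷1=20=t, 31→(31−19)÷1=12=l, 24→(24−19)÷1=5=e.

bottle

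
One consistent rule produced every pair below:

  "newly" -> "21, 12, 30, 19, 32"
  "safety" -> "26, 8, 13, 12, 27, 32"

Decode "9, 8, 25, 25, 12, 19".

barrel

n is letter #14 and maps to 21: an offset of 7. Each letter is replaced by its alphabet position (a=1..z=26) + 7.
Reversing it on 9, 8, 25, 25, 12, 19: 9→(9−7)÷1=2=b, 8→(8−7)÷1=1=a, 25→(25−7)÷1=18=r, 25→(25−7)÷1=18=r, 12→(12−7)÷1=5=e, 19→(19−7)÷1=12=l.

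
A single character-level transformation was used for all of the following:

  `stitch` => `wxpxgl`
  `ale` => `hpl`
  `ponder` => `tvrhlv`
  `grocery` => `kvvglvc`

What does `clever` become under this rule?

Vowels shift forward by 7 and consonants shift forward by 4.
On clever: c(cons)+4=g, l(cons)+4=p, e(vowel)+7=l, v(cons)+4=z, e(vowel)+7=l, r(cons)+4=v.

gplzlv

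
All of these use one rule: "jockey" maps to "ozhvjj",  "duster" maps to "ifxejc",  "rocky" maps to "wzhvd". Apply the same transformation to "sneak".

Shifts by position in jockey: pos 0: j→o (+5), pos 1: o→z (+11), pos 2: c→h (+5), pos 3: k→v (+11) — repeating every 2. The shifts repeat in a cycle of length 2: positions 0,1,… shift by +5, +11, then the pattern repeats.
For sneak: s+5=x, n+11=y, e+5=j, a+11=l, k+5=p.

xyjlp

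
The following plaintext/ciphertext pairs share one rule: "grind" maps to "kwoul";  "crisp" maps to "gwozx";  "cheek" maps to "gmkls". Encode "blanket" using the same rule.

In grind: g→k is +4, r→w is +5, i→o is +6, n→u is +7 — the shift increases by 1 each position. The shift increases by 1 at each position, starting from +4: 4, 5, 6, ….
For blanket: b+4=f, l+5=q, a+6=g, n+7=u, k+8=s, e+9=n, t+10=d.

fqgusnd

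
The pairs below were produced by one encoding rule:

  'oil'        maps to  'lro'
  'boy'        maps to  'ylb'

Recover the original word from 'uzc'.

Each pair mirrors across the alphabet (o↔l, i↔r, l↔o): positions sum to 25. This is the alphabet-reversal cipher (Atbash): a becomes z, b becomes y, etc.
Decoding uzc: u↔f, z↔a, c↔x.

fax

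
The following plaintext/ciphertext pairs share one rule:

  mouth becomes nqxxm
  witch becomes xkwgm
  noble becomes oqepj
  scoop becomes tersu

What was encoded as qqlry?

In mouth: m→n is +1, o→q is +2, u→x is +3, t→x is +4 — the shift increases by 1 each position. Letter i (0-indexed) is shifted by i+1, so successive shifts are 1, 2, 3, ….
Decoding qqlry: q−1=p, q−2=o, l−3=i, r−4=n, y−5=t.

point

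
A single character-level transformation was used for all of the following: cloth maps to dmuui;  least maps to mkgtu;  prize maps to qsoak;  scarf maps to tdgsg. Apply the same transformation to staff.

Two shifts are in play — +6 for a/e/i/o/u, +1 for every other letter.
For staff: s(cons)+1=t, t(cons)+1=u, a(vowel)+6=g, f(cons)+1=g, f(cons)+1=g.

tuggg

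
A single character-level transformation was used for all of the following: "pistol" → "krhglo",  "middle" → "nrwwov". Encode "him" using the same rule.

srn

Each letter is replaced by its mirror in the alphabet: a↔z, b↔y, c↔x, and so on (the Atbash cipher).
For him: h↔s, i↔r, m↔n.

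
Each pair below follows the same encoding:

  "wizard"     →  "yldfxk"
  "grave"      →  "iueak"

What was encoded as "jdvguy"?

harbor

In wizard: w→y is +2, i→l is +3, z→d is +4, a→f is +5 — the shift increases by 1 each position. Letter i (0-indexed) is shifted by i+2, so successive shifts are 2, 3, 4, ….
Undoing it on jdvguy: j−2=h, d−3=a, v−4=r, g−5=b, u−6=o, y−7=r.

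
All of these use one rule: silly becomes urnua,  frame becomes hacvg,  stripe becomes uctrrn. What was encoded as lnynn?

A repeating key of period 2 is used — shifts +2, +9 over and over.
Reversing it on lnynn: l−2=j, n−9=e, y−2=w, n−9=e, n−2=l.

jewel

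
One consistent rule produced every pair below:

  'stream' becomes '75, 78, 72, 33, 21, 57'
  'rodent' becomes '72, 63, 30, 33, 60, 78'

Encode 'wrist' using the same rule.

s(#19)→75 and t(#20)→78: differences scale by 3, so n = 3·pos + 18. The formula is n = 3×(alphabet index, a=1) + 18.
On wrist: w=23→87, r=18→72, i=9→45, s=19→75, t=20→78.

87, 72, 45, 75, 78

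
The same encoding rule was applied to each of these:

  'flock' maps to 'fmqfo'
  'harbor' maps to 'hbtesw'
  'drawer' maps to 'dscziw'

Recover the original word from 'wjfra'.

widow

In flock: f→f is +0, l→m is +1, o→q is +2, c→f is +3 — the shift increases by 1 each position. The shift increases by 1 at each position, starting from +0: 0, 1, 2, ….
Decoding wjfra: w−0=w, j−1=i, f−2=d, r−3=o, a−4=w.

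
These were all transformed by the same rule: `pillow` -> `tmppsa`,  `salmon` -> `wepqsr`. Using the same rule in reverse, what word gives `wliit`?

Compare letters: p→t is +4, i→m is +4, l→p is +4 — a constant shift. This is a Caesar cipher with shift 4.
Reversing it on wliit: w−4=s, l−4=h, i−4=e, i−4=e, t−4=p.

sheep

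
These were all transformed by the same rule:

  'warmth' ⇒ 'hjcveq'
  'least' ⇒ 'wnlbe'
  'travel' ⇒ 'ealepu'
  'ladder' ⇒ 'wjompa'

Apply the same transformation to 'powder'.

axhmpa

Shifts by position in warmth: pos 0: w→h (+11), pos 1: a→j (+9), pos 2: r→c (+11), pos 3: m→v (+9) — repeating every 2. A repeating key of period 2 is used — shifts +11, +9 over and over.
For powder: p+11=a, o+9=x, w+11=h, d+9=m, e+11=p, r+9=a.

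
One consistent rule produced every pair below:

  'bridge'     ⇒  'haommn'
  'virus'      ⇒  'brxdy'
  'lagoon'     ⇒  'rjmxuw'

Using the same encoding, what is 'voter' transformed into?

bxznx

Shifts by position in bridge: pos 0: b→h (+6), pos 1: r→a (+9), pos 2: i→o (+6), pos 3: d→m (+9) — repeating every 2. The shifts repeat in a cycle of length 2: positions 0,1,… shift by +6, +9, then the pattern repeats.
For voter: v+6=b, o+9=x, t+6=z, e+9=n, r+6=x.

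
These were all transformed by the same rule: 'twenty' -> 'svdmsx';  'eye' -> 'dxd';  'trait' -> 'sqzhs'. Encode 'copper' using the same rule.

bnoodq

Compare letters: t→s is +25, w→v is +25, e→d is +25 — a constant shift. It's a constant shift of +25 (ROT25).
On copper: c+25=b, o+25=n, p+25=o, p+25=o, e+25=d, r+25=q.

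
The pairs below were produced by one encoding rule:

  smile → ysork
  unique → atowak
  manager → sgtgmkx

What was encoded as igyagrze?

casualty

Compare letters: s→y is +6, m→s is +6, i→o is +6 — a constant shift. It's a constant shift of +6 (ROT6).
Decoding igyagrze: i−6=c, g−6=a, y−6=s, a−6=u, g−6=a, r−6=l, z−6=t, e−6=y.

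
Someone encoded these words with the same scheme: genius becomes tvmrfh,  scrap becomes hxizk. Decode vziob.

Each pair mirrors across the alphabet (g↔t, e↔v, n↔m): positions sum to 25. Letters are reflected about the middle of the alphabet (position → 25−position): Atbash.
Decoding vziob: v↔e, z↔a, i↔r, o↔l, b↔y.

early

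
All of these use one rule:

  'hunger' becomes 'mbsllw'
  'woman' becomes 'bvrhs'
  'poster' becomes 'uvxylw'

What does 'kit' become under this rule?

ppy

Vowels shift forward by 7 and consonants shift forward by 5.
Applying it to kit: k(cons)+5=p, i(vowel)+7=p, t(cons)+5=y.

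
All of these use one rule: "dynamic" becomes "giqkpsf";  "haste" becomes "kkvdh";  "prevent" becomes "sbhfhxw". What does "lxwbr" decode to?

intro

Shifts by position in dynamic: pos 0: d→g (+3), pos 1: y→i (+10), pos 2: n→q (+3), pos 3: a→k (+10) — repeating every 2. A repeating key of period 2 is used — shifts +3, +10 over and over.
Decoding lxwbr: l−3=i, x−10=n, w−3=t, b−10=r, r−3=o.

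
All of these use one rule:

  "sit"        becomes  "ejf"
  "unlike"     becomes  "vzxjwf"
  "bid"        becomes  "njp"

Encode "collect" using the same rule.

The shift depends on letter class: consonant s→e is +12, but vowel i→j is +1. Vowels shift forward by 1 and consonants shift forward by 12.
For collect: c(cons)+12=o, o(vowel)+1=p, l(cons)+12=x, l(cons)+12=x, e(vowel)+1=f, c(cons)+12=o, t(cons)+12=f.

opxxfof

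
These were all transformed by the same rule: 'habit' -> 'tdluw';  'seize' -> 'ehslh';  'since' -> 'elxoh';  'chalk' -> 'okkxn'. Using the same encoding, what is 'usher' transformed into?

It's a Vigenère-style cipher with numeric key [12,3,10]: position i shifts by key[i mod 3].
For usher: u+12=g, s+3=v, h+10=r, e+12=q, r+3=u.

gvrqu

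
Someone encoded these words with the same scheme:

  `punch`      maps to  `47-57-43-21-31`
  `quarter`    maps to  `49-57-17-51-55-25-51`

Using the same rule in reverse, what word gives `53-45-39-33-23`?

p(#16)→47 and u(#21)→57: differences scale by 2, so n = 2·pos + 15. The formula is n = 2×(alphabet index, a=1) + 15.
Undoing it on 53-45-39-33-23: 53→(53−15)÷2=19=s, 45→(45−15)÷2=15=o, 39→(39−15)÷2=12=l, 33→(33−15)÷2=9=i, 23→(23−15)÷2=4=d.

solid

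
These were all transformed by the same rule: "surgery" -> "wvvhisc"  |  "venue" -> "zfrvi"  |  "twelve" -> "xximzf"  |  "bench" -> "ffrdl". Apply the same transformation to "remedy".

Shifts by position in surgery: pos 0: s→w (+4), pos 1: u→v (+1), pos 2: r→v (+4), pos 3: g→h (+1) — repeating every 2. The shifts repeat in a cycle of length 2: positions 0,1,… shift by +4, +1, then the pattern repeats.
Applying it to remedy: r+4=v, e+1=f, m+4=q, e+1=f, d+4=h, y+1=z.

vfqfhz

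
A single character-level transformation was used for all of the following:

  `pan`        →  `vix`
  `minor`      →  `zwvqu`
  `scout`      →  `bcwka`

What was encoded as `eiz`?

Two steps: reverse the string, then apply a Caesar shift of +8.
Decoding eiz: shift back: e−8=w, i−8=a, z−8=r → war; then reverse → raw.

raw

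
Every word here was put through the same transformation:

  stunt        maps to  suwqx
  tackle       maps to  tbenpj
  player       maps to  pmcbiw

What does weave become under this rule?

Each letter shifts forward by its position index (0, 1, 2, …) — the shift grows by one for each successive letter.
Applying it to weave: w+0=w, e+1=f, a+2=c, v+3=y, e+4=i.

wfcyi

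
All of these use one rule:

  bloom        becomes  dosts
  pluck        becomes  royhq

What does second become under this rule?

uhgttk

In bloom: b→d is +2, l→o is +3, o→s is +4, o→t is +5 — the shift increases by 1 each position. Letter i (0-indexed) is shifted by i+2, so successive shifts are 2, 3, 4, ….
Applying it to second: s+2=u, e+3=h, c+4=g, o+5=t, n+6=t, d+7=k.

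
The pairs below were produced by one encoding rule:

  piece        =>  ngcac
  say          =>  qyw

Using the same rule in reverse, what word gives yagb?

Compare letters: p→n is +24, i→g is +24, e→c is +24 — a constant shift. Each letter is shifted forward by 24 in the alphabet (a Caesar shift of +24).
Reversing it on yagb: y−24=a, a−24=c, g−24=i, b−24=d.

acid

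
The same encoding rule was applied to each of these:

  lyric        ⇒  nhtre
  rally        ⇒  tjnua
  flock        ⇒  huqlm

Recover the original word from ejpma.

The shifts repeat in a cycle of length 2: positions 0,1,… shift by +2, +9, then the pattern repeats.
Decoding ejpma: e−2=c, j−9=a, p−2=n, m−9=d, a−2=y.

candy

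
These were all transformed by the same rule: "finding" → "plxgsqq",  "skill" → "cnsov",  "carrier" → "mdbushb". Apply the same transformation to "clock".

moyfu

Shifts by position in finding: pos 0: f→p (+10), pos 1: i→l (+3), pos 2: n→x (+10), pos 3: d→g (+3) — repeating every 2. A repeating key of period 2 is used — shifts +10, +3 over and over.
Applying it to clock: c+10=m, l+3=o, o+10=y, c+3=f, k+10=u.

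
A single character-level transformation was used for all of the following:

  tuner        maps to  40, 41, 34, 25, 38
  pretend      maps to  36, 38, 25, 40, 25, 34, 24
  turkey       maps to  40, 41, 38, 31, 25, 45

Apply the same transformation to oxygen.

35, 44, 45, 27, 25, 34

t is letter #20 and maps to 40: an offset of 20. Each letter is replaced by its alphabet position (a=1..z=26) + 20.
For oxygen: o=15→35, x=24→44, y=25→45, g=7→27, e=5→25, n=14→34.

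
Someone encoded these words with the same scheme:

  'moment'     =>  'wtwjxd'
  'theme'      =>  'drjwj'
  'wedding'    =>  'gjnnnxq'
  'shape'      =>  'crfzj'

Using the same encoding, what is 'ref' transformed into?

The shift depends on letter class: consonant m→w is +10, but vowel o→t is +5. The rule splits by letter class: vowels +5, consonants +10.
On ref: r(cons)+10=b, e(vowel)+5=j, f(cons)+10=p.

bjp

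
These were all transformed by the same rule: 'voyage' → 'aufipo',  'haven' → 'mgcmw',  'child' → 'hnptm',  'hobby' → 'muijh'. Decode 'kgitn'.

In voyage: v→a is +5, o→u is +6, y→f is +7, a→i is +8 — the shift increases by 1 each position. Each letter shifts forward by (position + 5), i.e. 5, 6, 7, … — the shift grows by one for each successive letter.
Reversing it on kgitn: k−5=f, g−6=a, i−7=b, t−8=l, n−9=e.

fable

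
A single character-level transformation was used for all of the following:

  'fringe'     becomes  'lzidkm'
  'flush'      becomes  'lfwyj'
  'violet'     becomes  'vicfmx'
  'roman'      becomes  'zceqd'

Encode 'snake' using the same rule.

ydqgm

f(5)→l(11) and r(17)→z(25) fit y≡25x+16 (mod 26); the inverse of 25 mod 26 is 25. Treating letters as 0–25, the rule is x ↦ 25x + 16 (mod 26).
For snake: s(18)→25·18+16≡24=y; n(13)→25·13+16≡3=d; a(0)→25·0+16≡16=q; k(10)→25·10+16≡6=g; e(4)→25·4+16≡12=m (all mod 26).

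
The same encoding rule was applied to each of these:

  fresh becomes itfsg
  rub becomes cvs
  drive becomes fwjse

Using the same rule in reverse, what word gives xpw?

vow

Read the word backwards and shift each letter +1.
Decoding xpw: shift back: x−1=w, p−1=o, w−1=v → wov; then reverse → vow.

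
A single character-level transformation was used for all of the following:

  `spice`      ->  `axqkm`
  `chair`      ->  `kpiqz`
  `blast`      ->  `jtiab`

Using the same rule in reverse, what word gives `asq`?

Compare letters: s→a is +8, p→x is +8, i→q is +8 — a constant shift. It's a constant shift of +8 (ROT8).
Decoding asq: a−8=s, s−8=k, q−8=i.

ski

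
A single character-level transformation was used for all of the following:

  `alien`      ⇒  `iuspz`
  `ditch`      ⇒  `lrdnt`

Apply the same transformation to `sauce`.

ajenq

The shift increases by 1 at each position, starting from +8: 8, 9, 10, ….
On sauce: s+8=a, a+9=j, u+10=e, c+11=n, e+12=q.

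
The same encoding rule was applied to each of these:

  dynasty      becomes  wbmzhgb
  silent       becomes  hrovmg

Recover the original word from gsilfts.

Each pair mirrors across the alphabet (d↔w, y↔b, n↔m): positions sum to 25. Each letter is replaced by its mirror in the alphabet: a↔z, b↔y, c↔x, and so on (the Atbash cipher).
Undoing it on gsilfts: g↔t, s↔h, i↔r, l↔o, f↔u, t↔g, s↔h.

through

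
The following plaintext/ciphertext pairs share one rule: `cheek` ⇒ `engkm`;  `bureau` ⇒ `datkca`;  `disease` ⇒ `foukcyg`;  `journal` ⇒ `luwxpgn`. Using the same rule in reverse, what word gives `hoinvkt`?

fighter

Shifts by position in cheek: pos 0: c→e (+2), pos 1: h→n (+6), pos 2: e→g (+2), pos 3: e→k (+6) — repeating every 2. A repeating key of period 2 is used — shifts +2, +6 over and over.
Undoing it on hoinvkt: h−2=f, o−6=i, i−2=g, n−6=h, v−2=t, k−6=e, t−2=r.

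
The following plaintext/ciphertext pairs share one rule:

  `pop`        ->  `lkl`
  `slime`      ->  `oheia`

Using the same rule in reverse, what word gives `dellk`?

hippo

Compare letters: p→l is +22, o→k is +22, p→l is +22 — a constant shift. Each letter is shifted forward by 22 in the alphabet (a Caesar shift of +22).
Undoing it on dellk: d−22=h, e−22=i, l−22=p, l−22=p, k−22=o.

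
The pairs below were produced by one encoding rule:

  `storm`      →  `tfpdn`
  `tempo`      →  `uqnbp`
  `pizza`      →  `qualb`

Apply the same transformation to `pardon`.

Shifts by position in storm: pos 0: s→t (+1), pos 1: t→f (+12), pos 2: o→p (+1), pos 3: r→d (+12) — repeating every 2. A repeating key of period 2 is used — shifts +1, +12 over and over.
On pardon: p+1=q, a+12=m, r+1=s, d+12=p, o+1=p, n+12=z.

qmsppz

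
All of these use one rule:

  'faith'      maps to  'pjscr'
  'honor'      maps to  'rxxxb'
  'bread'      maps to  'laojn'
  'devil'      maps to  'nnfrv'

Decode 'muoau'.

clerk

Shifts by position in faith: pos 0: f→p (+10), pos 1: a→j (+9), pos 2: i→s (+10), pos 3: t→c (+9) — repeating every 2. A repeating key of period 2 is used — shifts +10, +9 over and over.
Reversing it on muoau: m−10=c, u−9=l, o−10=e, a−9=r, u−10=k.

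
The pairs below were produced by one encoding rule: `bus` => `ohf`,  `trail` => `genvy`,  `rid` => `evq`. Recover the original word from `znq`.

It's a constant shift of +13 (ROT13).
Reversing it on znq: z−13=m, n−13=a, q−13=d.

mad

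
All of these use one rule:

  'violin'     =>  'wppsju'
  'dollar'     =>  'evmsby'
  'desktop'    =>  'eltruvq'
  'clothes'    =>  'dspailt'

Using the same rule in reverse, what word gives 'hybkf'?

It's a Vigenère-style cipher with numeric key [1,7]: position i shifts by key[i mod 2].
Undoing it on hybkf: h−1=g, y−7=r, b−1=a, k−7=d, f−1=e.

grade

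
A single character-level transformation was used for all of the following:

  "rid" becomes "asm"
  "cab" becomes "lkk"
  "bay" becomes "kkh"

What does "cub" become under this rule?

The shift depends on letter class: consonant r→a is +9, but vowel i→s is +10. The rule splits by letter class: vowels +10, consonants +9.
On cub: c(cons)+9=l, u(vowel)+10=e, b(cons)+9=k.

lek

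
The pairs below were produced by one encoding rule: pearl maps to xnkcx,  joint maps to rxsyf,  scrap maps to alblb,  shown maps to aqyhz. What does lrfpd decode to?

The shift increases by 1 at each position, starting from +8: 8, 9, 10, ….
Decoding lrfpd: l−8=d, r−9=i, f−10=v, p−11=e, d−12=r.

diver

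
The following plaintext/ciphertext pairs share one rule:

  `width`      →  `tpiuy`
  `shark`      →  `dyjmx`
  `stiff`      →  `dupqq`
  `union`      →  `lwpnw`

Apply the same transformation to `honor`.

w(22)→t(19) and i(8)→p(15) fit y≡17x+9 (mod 26); the inverse of 17 mod 26 is 23. Treating letters as 0–25, the rule is x ↦ 17x + 9 (mod 26).
For honor: h(7)→17·7+9≡24=y; o(14)→17·14+9≡13=n; n(13)→17·13+9≡22=w; o(14)→17·14+9≡13=n; r(17)→17·17+9≡12=m (all mod 26).

ynwnm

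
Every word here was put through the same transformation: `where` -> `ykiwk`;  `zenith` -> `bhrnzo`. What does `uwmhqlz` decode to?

In where: w→y is +2, h→k is +3, e→i is +4, r→w is +5 — the shift increases by 1 each position. Letter i (0-indexed) is shifted by i+2, so successive shifts are 2, 3, 4, ….
Reversing it on uwmhqlz: u−2=s, w−3=t, m−4=i, h−5=c, q−6=k, l−7=e, z−8=r.

sticker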